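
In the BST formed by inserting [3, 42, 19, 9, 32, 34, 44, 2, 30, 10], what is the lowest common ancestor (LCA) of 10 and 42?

Tree insertion order: [3, 42, 19, 9, 32, 34, 44, 2, 30, 10]
Tree (level-order array): [3, 2, 42, None, None, 19, 44, 9, 32, None, None, None, 10, 30, 34]
In a BST, the LCA of p=10, q=42 is the first node v on the
root-to-leaf path with p <= v <= q (go left if both < v, right if both > v).
Walk from root:
  at 3: both 10 and 42 > 3, go right
  at 42: 10 <= 42 <= 42, this is the LCA
LCA = 42


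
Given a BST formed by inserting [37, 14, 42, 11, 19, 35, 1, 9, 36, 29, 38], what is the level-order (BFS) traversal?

Tree insertion order: [37, 14, 42, 11, 19, 35, 1, 9, 36, 29, 38]
Tree (level-order array): [37, 14, 42, 11, 19, 38, None, 1, None, None, 35, None, None, None, 9, 29, 36]
BFS from the root, enqueuing left then right child of each popped node:
  queue [37] -> pop 37, enqueue [14, 42], visited so far: [37]
  queue [14, 42] -> pop 14, enqueue [11, 19], visited so far: [37, 14]
  queue [42, 11, 19] -> pop 42, enqueue [38], visited so far: [37, 14, 42]
  queue [11, 19, 38] -> pop 11, enqueue [1], visited so far: [37, 14, 42, 11]
  queue [19, 38, 1] -> pop 19, enqueue [35], visited so far: [37, 14, 42, 11, 19]
  queue [38, 1, 35] -> pop 38, enqueue [none], visited so far: [37, 14, 42, 11, 19, 38]
  queue [1, 35] -> pop 1, enqueue [9], visited so far: [37, 14, 42, 11, 19, 38, 1]
  queue [35, 9] -> pop 35, enqueue [29, 36], visited so far: [37, 14, 42, 11, 19, 38, 1, 35]
  queue [9, 29, 36] -> pop 9, enqueue [none], visited so far: [37, 14, 42, 11, 19, 38, 1, 35, 9]
  queue [29, 36] -> pop 29, enqueue [none], visited so far: [37, 14, 42, 11, 19, 38, 1, 35, 9, 29]
  queue [36] -> pop 36, enqueue [none], visited so far: [37, 14, 42, 11, 19, 38, 1, 35, 9, 29, 36]
Result: [37, 14, 42, 11, 19, 38, 1, 35, 9, 29, 36]


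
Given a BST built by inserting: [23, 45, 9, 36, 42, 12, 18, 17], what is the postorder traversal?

Tree insertion order: [23, 45, 9, 36, 42, 12, 18, 17]
Tree (level-order array): [23, 9, 45, None, 12, 36, None, None, 18, None, 42, 17]
Postorder traversal: [17, 18, 12, 9, 42, 36, 45, 23]


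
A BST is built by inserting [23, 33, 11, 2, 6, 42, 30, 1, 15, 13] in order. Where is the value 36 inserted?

Starting tree (level order): [23, 11, 33, 2, 15, 30, 42, 1, 6, 13]
Insertion path: 23 -> 33 -> 42
Result: insert 36 as left child of 42
Final tree (level order): [23, 11, 33, 2, 15, 30, 42, 1, 6, 13, None, None, None, 36]


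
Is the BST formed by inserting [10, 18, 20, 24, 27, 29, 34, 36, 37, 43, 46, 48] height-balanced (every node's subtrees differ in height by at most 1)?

Tree (level-order array): [10, None, 18, None, 20, None, 24, None, 27, None, 29, None, 34, None, 36, None, 37, None, 43, None, 46, None, 48]
Definition: a tree is height-balanced if, at every node, |h(left) - h(right)| <= 1 (empty subtree has height -1).
Bottom-up per-node check:
  node 48: h_left=-1, h_right=-1, diff=0 [OK], height=0
  node 46: h_left=-1, h_right=0, diff=1 [OK], height=1
  node 43: h_left=-1, h_right=1, diff=2 [FAIL (|-1-1|=2 > 1)], height=2
  node 37: h_left=-1, h_right=2, diff=3 [FAIL (|-1-2|=3 > 1)], height=3
  node 36: h_left=-1, h_right=3, diff=4 [FAIL (|-1-3|=4 > 1)], height=4
  node 34: h_left=-1, h_right=4, diff=5 [FAIL (|-1-4|=5 > 1)], height=5
  node 29: h_left=-1, h_right=5, diff=6 [FAIL (|-1-5|=6 > 1)], height=6
  node 27: h_left=-1, h_right=6, diff=7 [FAIL (|-1-6|=7 > 1)], height=7
  node 24: h_left=-1, h_right=7, diff=8 [FAIL (|-1-7|=8 > 1)], height=8
  node 20: h_left=-1, h_right=8, diff=9 [FAIL (|-1-8|=9 > 1)], height=9
  node 18: h_left=-1, h_right=9, diff=10 [FAIL (|-1-9|=10 > 1)], height=10
  node 10: h_left=-1, h_right=10, diff=11 [FAIL (|-1-10|=11 > 1)], height=11
Node 43 violates the condition: |-1 - 1| = 2 > 1.
Result: Not balanced


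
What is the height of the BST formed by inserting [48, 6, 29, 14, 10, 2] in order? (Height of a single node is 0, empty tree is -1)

Insertion order: [48, 6, 29, 14, 10, 2]
Tree (level-order array): [48, 6, None, 2, 29, None, None, 14, None, 10]
Compute height bottom-up (empty subtree = -1):
  height(2) = 1 + max(-1, -1) = 0
  height(10) = 1 + max(-1, -1) = 0
  height(14) = 1 + max(0, -1) = 1
  height(29) = 1 + max(1, -1) = 2
  height(6) = 1 + max(0, 2) = 3
  height(48) = 1 + max(3, -1) = 4
Height = 4


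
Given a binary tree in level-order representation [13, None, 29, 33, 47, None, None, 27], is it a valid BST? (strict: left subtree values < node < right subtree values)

Level-order array: [13, None, 29, 33, 47, None, None, 27]
Validate using subtree bounds (lo, hi): at each node, require lo < value < hi,
then recurse left with hi=value and right with lo=value.
Preorder trace (stopping at first violation):
  at node 13 with bounds (-inf, +inf): OK
  at node 29 with bounds (13, +inf): OK
  at node 33 with bounds (13, 29): VIOLATION
Node 33 violates its bound: not (13 < 33 < 29).
Result: Not a valid BST


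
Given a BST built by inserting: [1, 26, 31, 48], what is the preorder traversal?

Tree insertion order: [1, 26, 31, 48]
Tree (level-order array): [1, None, 26, None, 31, None, 48]
Preorder traversal: [1, 26, 31, 48]


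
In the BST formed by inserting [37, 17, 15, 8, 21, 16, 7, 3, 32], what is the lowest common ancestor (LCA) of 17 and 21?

Tree insertion order: [37, 17, 15, 8, 21, 16, 7, 3, 32]
Tree (level-order array): [37, 17, None, 15, 21, 8, 16, None, 32, 7, None, None, None, None, None, 3]
In a BST, the LCA of p=17, q=21 is the first node v on the
root-to-leaf path with p <= v <= q (go left if both < v, right if both > v).
Walk from root:
  at 37: both 17 and 21 < 37, go left
  at 17: 17 <= 17 <= 21, this is the LCA
LCA = 17


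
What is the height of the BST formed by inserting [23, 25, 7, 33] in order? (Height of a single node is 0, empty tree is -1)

Insertion order: [23, 25, 7, 33]
Tree (level-order array): [23, 7, 25, None, None, None, 33]
Compute height bottom-up (empty subtree = -1):
  height(7) = 1 + max(-1, -1) = 0
  height(33) = 1 + max(-1, -1) = 0
  height(25) = 1 + max(-1, 0) = 1
  height(23) = 1 + max(0, 1) = 2
Height = 2


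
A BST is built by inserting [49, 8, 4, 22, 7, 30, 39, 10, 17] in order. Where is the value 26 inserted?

Starting tree (level order): [49, 8, None, 4, 22, None, 7, 10, 30, None, None, None, 17, None, 39]
Insertion path: 49 -> 8 -> 22 -> 30
Result: insert 26 as left child of 30
Final tree (level order): [49, 8, None, 4, 22, None, 7, 10, 30, None, None, None, 17, 26, 39]


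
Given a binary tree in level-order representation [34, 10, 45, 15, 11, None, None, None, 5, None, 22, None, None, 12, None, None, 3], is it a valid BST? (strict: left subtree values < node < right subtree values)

Level-order array: [34, 10, 45, 15, 11, None, None, None, 5, None, 22, None, None, 12, None, None, 3]
Validate using subtree bounds (lo, hi): at each node, require lo < value < hi,
then recurse left with hi=value and right with lo=value.
Preorder trace (stopping at first violation):
  at node 34 with bounds (-inf, +inf): OK
  at node 10 with bounds (-inf, 34): OK
  at node 15 with bounds (-inf, 10): VIOLATION
Node 15 violates its bound: not (-inf < 15 < 10).
Result: Not a valid BST


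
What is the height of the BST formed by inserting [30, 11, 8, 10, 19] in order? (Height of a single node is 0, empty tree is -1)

Insertion order: [30, 11, 8, 10, 19]
Tree (level-order array): [30, 11, None, 8, 19, None, 10]
Compute height bottom-up (empty subtree = -1):
  height(10) = 1 + max(-1, -1) = 0
  height(8) = 1 + max(-1, 0) = 1
  height(19) = 1 + max(-1, -1) = 0
  height(11) = 1 + max(1, 0) = 2
  height(30) = 1 + max(2, -1) = 3
Height = 3


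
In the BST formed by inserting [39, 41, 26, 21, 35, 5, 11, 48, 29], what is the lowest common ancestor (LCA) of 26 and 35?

Tree insertion order: [39, 41, 26, 21, 35, 5, 11, 48, 29]
Tree (level-order array): [39, 26, 41, 21, 35, None, 48, 5, None, 29, None, None, None, None, 11]
In a BST, the LCA of p=26, q=35 is the first node v on the
root-to-leaf path with p <= v <= q (go left if both < v, right if both > v).
Walk from root:
  at 39: both 26 and 35 < 39, go left
  at 26: 26 <= 26 <= 35, this is the LCA
LCA = 26


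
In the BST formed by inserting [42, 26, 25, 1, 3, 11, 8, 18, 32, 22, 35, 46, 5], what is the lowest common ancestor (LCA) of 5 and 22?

Tree insertion order: [42, 26, 25, 1, 3, 11, 8, 18, 32, 22, 35, 46, 5]
Tree (level-order array): [42, 26, 46, 25, 32, None, None, 1, None, None, 35, None, 3, None, None, None, 11, 8, 18, 5, None, None, 22]
In a BST, the LCA of p=5, q=22 is the first node v on the
root-to-leaf path with p <= v <= q (go left if both < v, right if both > v).
Walk from root:
  at 42: both 5 and 22 < 42, go left
  at 26: both 5 and 22 < 26, go left
  at 25: both 5 and 22 < 25, go left
  at 1: both 5 and 22 > 1, go right
  at 3: both 5 and 22 > 3, go right
  at 11: 5 <= 11 <= 22, this is the LCA
LCA = 11


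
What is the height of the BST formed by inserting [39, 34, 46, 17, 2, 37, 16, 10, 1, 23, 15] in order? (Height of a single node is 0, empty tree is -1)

Insertion order: [39, 34, 46, 17, 2, 37, 16, 10, 1, 23, 15]
Tree (level-order array): [39, 34, 46, 17, 37, None, None, 2, 23, None, None, 1, 16, None, None, None, None, 10, None, None, 15]
Compute height bottom-up (empty subtree = -1):
  height(1) = 1 + max(-1, -1) = 0
  height(15) = 1 + max(-1, -1) = 0
  height(10) = 1 + max(-1, 0) = 1
  height(16) = 1 + max(1, -1) = 2
  height(2) = 1 + max(0, 2) = 3
  height(23) = 1 + max(-1, -1) = 0
  height(17) = 1 + max(3, 0) = 4
  height(37) = 1 + max(-1, -1) = 0
  height(34) = 1 + max(4, 0) = 5
  height(46) = 1 + max(-1, -1) = 0
  height(39) = 1 + max(5, 0) = 6
Height = 6


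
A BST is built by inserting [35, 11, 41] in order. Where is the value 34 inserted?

Starting tree (level order): [35, 11, 41]
Insertion path: 35 -> 11
Result: insert 34 as right child of 11
Final tree (level order): [35, 11, 41, None, 34]


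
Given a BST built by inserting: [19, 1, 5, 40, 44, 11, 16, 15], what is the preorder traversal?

Tree insertion order: [19, 1, 5, 40, 44, 11, 16, 15]
Tree (level-order array): [19, 1, 40, None, 5, None, 44, None, 11, None, None, None, 16, 15]
Preorder traversal: [19, 1, 5, 11, 16, 15, 40, 44]


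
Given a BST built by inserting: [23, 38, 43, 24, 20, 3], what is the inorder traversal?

Tree insertion order: [23, 38, 43, 24, 20, 3]
Tree (level-order array): [23, 20, 38, 3, None, 24, 43]
Inorder traversal: [3, 20, 23, 24, 38, 43]


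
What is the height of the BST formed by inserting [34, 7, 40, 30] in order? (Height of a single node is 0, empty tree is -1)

Insertion order: [34, 7, 40, 30]
Tree (level-order array): [34, 7, 40, None, 30]
Compute height bottom-up (empty subtree = -1):
  height(30) = 1 + max(-1, -1) = 0
  height(7) = 1 + max(-1, 0) = 1
  height(40) = 1 + max(-1, -1) = 0
  height(34) = 1 + max(1, 0) = 2
Height = 2


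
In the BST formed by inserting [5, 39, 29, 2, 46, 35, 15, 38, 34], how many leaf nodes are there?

Tree built from: [5, 39, 29, 2, 46, 35, 15, 38, 34]
Tree (level-order array): [5, 2, 39, None, None, 29, 46, 15, 35, None, None, None, None, 34, 38]
Rule: A leaf has 0 children.
Per-node child counts:
  node 5: 2 child(ren)
  node 2: 0 child(ren)
  node 39: 2 child(ren)
  node 29: 2 child(ren)
  node 15: 0 child(ren)
  node 35: 2 child(ren)
  node 34: 0 child(ren)
  node 38: 0 child(ren)
  node 46: 0 child(ren)
Matching nodes: [2, 15, 34, 38, 46]
Count of leaf nodes: 5


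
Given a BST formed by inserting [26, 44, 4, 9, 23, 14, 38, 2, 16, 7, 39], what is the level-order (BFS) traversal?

Tree insertion order: [26, 44, 4, 9, 23, 14, 38, 2, 16, 7, 39]
Tree (level-order array): [26, 4, 44, 2, 9, 38, None, None, None, 7, 23, None, 39, None, None, 14, None, None, None, None, 16]
BFS from the root, enqueuing left then right child of each popped node:
  queue [26] -> pop 26, enqueue [4, 44], visited so far: [26]
  queue [4, 44] -> pop 4, enqueue [2, 9], visited so far: [26, 4]
  queue [44, 2, 9] -> pop 44, enqueue [38], visited so far: [26, 4, 44]
  queue [2, 9, 38] -> pop 2, enqueue [none], visited so far: [26, 4, 44, 2]
  queue [9, 38] -> pop 9, enqueue [7, 23], visited so far: [26, 4, 44, 2, 9]
  queue [38, 7, 23] -> pop 38, enqueue [39], visited so far: [26, 4, 44, 2, 9, 38]
  queue [7, 23, 39] -> pop 7, enqueue [none], visited so far: [26, 4, 44, 2, 9, 38, 7]
  queue [23, 39] -> pop 23, enqueue [14], visited so far: [26, 4, 44, 2, 9, 38, 7, 23]
  queue [39, 14] -> pop 39, enqueue [none], visited so far: [26, 4, 44, 2, 9, 38, 7, 23, 39]
  queue [14] -> pop 14, enqueue [16], visited so far: [26, 4, 44, 2, 9, 38, 7, 23, 39, 14]
  queue [16] -> pop 16, enqueue [none], visited so far: [26, 4, 44, 2, 9, 38, 7, 23, 39, 14, 16]
Result: [26, 4, 44, 2, 9, 38, 7, 23, 39, 14, 16]


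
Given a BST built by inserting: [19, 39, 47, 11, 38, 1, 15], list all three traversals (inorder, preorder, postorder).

Tree insertion order: [19, 39, 47, 11, 38, 1, 15]
Tree (level-order array): [19, 11, 39, 1, 15, 38, 47]
Inorder (L, root, R): [1, 11, 15, 19, 38, 39, 47]
Preorder (root, L, R): [19, 11, 1, 15, 39, 38, 47]
Postorder (L, R, root): [1, 15, 11, 38, 47, 39, 19]


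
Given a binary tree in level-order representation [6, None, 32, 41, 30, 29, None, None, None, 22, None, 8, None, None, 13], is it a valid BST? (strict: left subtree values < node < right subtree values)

Level-order array: [6, None, 32, 41, 30, 29, None, None, None, 22, None, 8, None, None, 13]
Validate using subtree bounds (lo, hi): at each node, require lo < value < hi,
then recurse left with hi=value and right with lo=value.
Preorder trace (stopping at first violation):
  at node 6 with bounds (-inf, +inf): OK
  at node 32 with bounds (6, +inf): OK
  at node 41 with bounds (6, 32): VIOLATION
Node 41 violates its bound: not (6 < 41 < 32).
Result: Not a valid BST


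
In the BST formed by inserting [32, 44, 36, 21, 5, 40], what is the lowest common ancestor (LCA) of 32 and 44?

Tree insertion order: [32, 44, 36, 21, 5, 40]
Tree (level-order array): [32, 21, 44, 5, None, 36, None, None, None, None, 40]
In a BST, the LCA of p=32, q=44 is the first node v on the
root-to-leaf path with p <= v <= q (go left if both < v, right if both > v).
Walk from root:
  at 32: 32 <= 32 <= 44, this is the LCA
LCA = 32


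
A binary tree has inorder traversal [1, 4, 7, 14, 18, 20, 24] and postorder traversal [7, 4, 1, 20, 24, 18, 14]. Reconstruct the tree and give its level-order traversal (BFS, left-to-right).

Inorder:   [1, 4, 7, 14, 18, 20, 24]
Postorder: [7, 4, 1, 20, 24, 18, 14]
Algorithm: postorder visits root last, so walk postorder right-to-left;
each value is the root of the current inorder slice — split it at that
value, recurse on the right subtree first, then the left.
Recursive splits:
  root=14; inorder splits into left=[1, 4, 7], right=[18, 20, 24]
  root=18; inorder splits into left=[], right=[20, 24]
  root=24; inorder splits into left=[20], right=[]
  root=20; inorder splits into left=[], right=[]
  root=1; inorder splits into left=[], right=[4, 7]
  root=4; inorder splits into left=[], right=[7]
  root=7; inorder splits into left=[], right=[]
Reconstructed level-order: [14, 1, 18, 4, 24, 7, 20]


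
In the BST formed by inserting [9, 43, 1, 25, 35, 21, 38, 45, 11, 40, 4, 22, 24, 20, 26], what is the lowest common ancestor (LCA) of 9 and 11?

Tree insertion order: [9, 43, 1, 25, 35, 21, 38, 45, 11, 40, 4, 22, 24, 20, 26]
Tree (level-order array): [9, 1, 43, None, 4, 25, 45, None, None, 21, 35, None, None, 11, 22, 26, 38, None, 20, None, 24, None, None, None, 40]
In a BST, the LCA of p=9, q=11 is the first node v on the
root-to-leaf path with p <= v <= q (go left if both < v, right if both > v).
Walk from root:
  at 9: 9 <= 9 <= 11, this is the LCA
LCA = 9


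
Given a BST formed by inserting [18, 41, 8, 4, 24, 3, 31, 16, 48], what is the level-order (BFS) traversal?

Tree insertion order: [18, 41, 8, 4, 24, 3, 31, 16, 48]
Tree (level-order array): [18, 8, 41, 4, 16, 24, 48, 3, None, None, None, None, 31]
BFS from the root, enqueuing left then right child of each popped node:
  queue [18] -> pop 18, enqueue [8, 41], visited so far: [18]
  queue [8, 41] -> pop 8, enqueue [4, 16], visited so far: [18, 8]
  queue [41, 4, 16] -> pop 41, enqueue [24, 48], visited so far: [18, 8, 41]
  queue [4, 16, 24, 48] -> pop 4, enqueue [3], visited so far: [18, 8, 41, 4]
  queue [16, 24, 48, 3] -> pop 16, enqueue [none], visited so far: [18, 8, 41, 4, 16]
  queue [24, 48, 3] -> pop 24, enqueue [31], visited so far: [18, 8, 41, 4, 16, 24]
  queue [48, 3, 31] -> pop 48, enqueue [none], visited so far: [18, 8, 41, 4, 16, 24, 48]
  queue [3, 31] -> pop 3, enqueue [none], visited so far: [18, 8, 41, 4, 16, 24, 48, 3]
  queue [31] -> pop 31, enqueue [none], visited so far: [18, 8, 41, 4, 16, 24, 48, 3, 31]
Result: [18, 8, 41, 4, 16, 24, 48, 3, 31]


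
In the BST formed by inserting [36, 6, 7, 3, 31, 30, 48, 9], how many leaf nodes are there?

Tree built from: [36, 6, 7, 3, 31, 30, 48, 9]
Tree (level-order array): [36, 6, 48, 3, 7, None, None, None, None, None, 31, 30, None, 9]
Rule: A leaf has 0 children.
Per-node child counts:
  node 36: 2 child(ren)
  node 6: 2 child(ren)
  node 3: 0 child(ren)
  node 7: 1 child(ren)
  node 31: 1 child(ren)
  node 30: 1 child(ren)
  node 9: 0 child(ren)
  node 48: 0 child(ren)
Matching nodes: [3, 9, 48]
Count of leaf nodes: 3


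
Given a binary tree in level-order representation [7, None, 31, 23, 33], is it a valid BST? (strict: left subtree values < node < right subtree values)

Level-order array: [7, None, 31, 23, 33]
Validate using subtree bounds (lo, hi): at each node, require lo < value < hi,
then recurse left with hi=value and right with lo=value.
Preorder trace (stopping at first violation):
  at node 7 with bounds (-inf, +inf): OK
  at node 31 with bounds (7, +inf): OK
  at node 23 with bounds (7, 31): OK
  at node 33 with bounds (31, +inf): OK
No violation found at any node.
Result: Valid BST


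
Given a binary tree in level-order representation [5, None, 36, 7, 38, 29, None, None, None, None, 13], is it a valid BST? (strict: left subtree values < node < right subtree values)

Level-order array: [5, None, 36, 7, 38, 29, None, None, None, None, 13]
Validate using subtree bounds (lo, hi): at each node, require lo < value < hi,
then recurse left with hi=value and right with lo=value.
Preorder trace (stopping at first violation):
  at node 5 with bounds (-inf, +inf): OK
  at node 36 with bounds (5, +inf): OK
  at node 7 with bounds (5, 36): OK
  at node 29 with bounds (5, 7): VIOLATION
Node 29 violates its bound: not (5 < 29 < 7).
Result: Not a valid BST


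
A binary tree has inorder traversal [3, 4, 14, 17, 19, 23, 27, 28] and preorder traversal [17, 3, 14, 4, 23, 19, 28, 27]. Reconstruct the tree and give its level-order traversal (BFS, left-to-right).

Inorder:  [3, 4, 14, 17, 19, 23, 27, 28]
Preorder: [17, 3, 14, 4, 23, 19, 28, 27]
Algorithm: preorder visits root first, so consume preorder in order;
for each root, split the current inorder slice at that value into
left-subtree inorder and right-subtree inorder, then recurse.
Recursive splits:
  root=17; inorder splits into left=[3, 4, 14], right=[19, 23, 27, 28]
  root=3; inorder splits into left=[], right=[4, 14]
  root=14; inorder splits into left=[4], right=[]
  root=4; inorder splits into left=[], right=[]
  root=23; inorder splits into left=[19], right=[27, 28]
  root=19; inorder splits into left=[], right=[]
  root=28; inorder splits into left=[27], right=[]
  root=27; inorder splits into left=[], right=[]
Reconstructed level-order: [17, 3, 23, 14, 19, 28, 4, 27]


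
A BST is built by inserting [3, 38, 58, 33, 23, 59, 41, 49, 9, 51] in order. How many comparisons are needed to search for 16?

Search path for 16: 3 -> 38 -> 33 -> 23 -> 9
Found: False
Comparisons: 5


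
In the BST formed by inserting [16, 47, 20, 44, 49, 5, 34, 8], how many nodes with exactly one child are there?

Tree built from: [16, 47, 20, 44, 49, 5, 34, 8]
Tree (level-order array): [16, 5, 47, None, 8, 20, 49, None, None, None, 44, None, None, 34]
Rule: These are nodes with exactly 1 non-null child.
Per-node child counts:
  node 16: 2 child(ren)
  node 5: 1 child(ren)
  node 8: 0 child(ren)
  node 47: 2 child(ren)
  node 20: 1 child(ren)
  node 44: 1 child(ren)
  node 34: 0 child(ren)
  node 49: 0 child(ren)
Matching nodes: [5, 20, 44]
Count of nodes with exactly one child: 3


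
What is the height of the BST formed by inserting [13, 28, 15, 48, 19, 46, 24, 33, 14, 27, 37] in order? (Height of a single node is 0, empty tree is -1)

Insertion order: [13, 28, 15, 48, 19, 46, 24, 33, 14, 27, 37]
Tree (level-order array): [13, None, 28, 15, 48, 14, 19, 46, None, None, None, None, 24, 33, None, None, 27, None, 37]
Compute height bottom-up (empty subtree = -1):
  height(14) = 1 + max(-1, -1) = 0
  height(27) = 1 + max(-1, -1) = 0
  height(24) = 1 + max(-1, 0) = 1
  height(19) = 1 + max(-1, 1) = 2
  height(15) = 1 + max(0, 2) = 3
  height(37) = 1 + max(-1, -1) = 0
  height(33) = 1 + max(-1, 0) = 1
  height(46) = 1 + max(1, -1) = 2
  height(48) = 1 + max(2, -1) = 3
  height(28) = 1 + max(3, 3) = 4
  height(13) = 1 + max(-1, 4) = 5
Height = 5


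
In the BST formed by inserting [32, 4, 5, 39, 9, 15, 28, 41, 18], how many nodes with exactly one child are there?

Tree built from: [32, 4, 5, 39, 9, 15, 28, 41, 18]
Tree (level-order array): [32, 4, 39, None, 5, None, 41, None, 9, None, None, None, 15, None, 28, 18]
Rule: These are nodes with exactly 1 non-null child.
Per-node child counts:
  node 32: 2 child(ren)
  node 4: 1 child(ren)
  node 5: 1 child(ren)
  node 9: 1 child(ren)
  node 15: 1 child(ren)
  node 28: 1 child(ren)
  node 18: 0 child(ren)
  node 39: 1 child(ren)
  node 41: 0 child(ren)
Matching nodes: [4, 5, 9, 15, 28, 39]
Count of nodes with exactly one child: 6


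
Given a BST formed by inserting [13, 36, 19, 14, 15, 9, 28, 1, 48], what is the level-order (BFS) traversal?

Tree insertion order: [13, 36, 19, 14, 15, 9, 28, 1, 48]
Tree (level-order array): [13, 9, 36, 1, None, 19, 48, None, None, 14, 28, None, None, None, 15]
BFS from the root, enqueuing left then right child of each popped node:
  queue [13] -> pop 13, enqueue [9, 36], visited so far: [13]
  queue [9, 36] -> pop 9, enqueue [1], visited so far: [13, 9]
  queue [36, 1] -> pop 36, enqueue [19, 48], visited so far: [13, 9, 36]
  queue [1, 19, 48] -> pop 1, enqueue [none], visited so far: [13, 9, 36, 1]
  queue [19, 48] -> pop 19, enqueue [14, 28], visited so far: [13, 9, 36, 1, 19]
  queue [48, 14, 28] -> pop 48, enqueue [none], visited so far: [13, 9, 36, 1, 19, 48]
  queue [14, 28] -> pop 14, enqueue [15], visited so far: [13, 9, 36, 1, 19, 48, 14]
  queue [28, 15] -> pop 28, enqueue [none], visited so far: [13, 9, 36, 1, 19, 48, 14, 28]
  queue [15] -> pop 15, enqueue [none], visited so far: [13, 9, 36, 1, 19, 48, 14, 28, 15]
Result: [13, 9, 36, 1, 19, 48, 14, 28, 15]


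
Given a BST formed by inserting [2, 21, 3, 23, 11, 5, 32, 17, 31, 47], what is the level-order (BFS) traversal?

Tree insertion order: [2, 21, 3, 23, 11, 5, 32, 17, 31, 47]
Tree (level-order array): [2, None, 21, 3, 23, None, 11, None, 32, 5, 17, 31, 47]
BFS from the root, enqueuing left then right child of each popped node:
  queue [2] -> pop 2, enqueue [21], visited so far: [2]
  queue [21] -> pop 21, enqueue [3, 23], visited so far: [2, 21]
  queue [3, 23] -> pop 3, enqueue [11], visited so far: [2, 21, 3]
  queue [23, 11] -> pop 23, enqueue [32], visited so far: [2, 21, 3, 23]
  queue [11, 32] -> pop 11, enqueue [5, 17], visited so far: [2, 21, 3, 23, 11]
  queue [32, 5, 17] -> pop 32, enqueue [31, 47], visited so far: [2, 21, 3, 23, 11, 32]
  queue [5, 17, 31, 47] -> pop 5, enqueue [none], visited so far: [2, 21, 3, 23, 11, 32, 5]
  queue [17, 31, 47] -> pop 17, enqueue [none], visited so far: [2, 21, 3, 23, 11, 32, 5, 17]
  queue [31, 47] -> pop 31, enqueue [none], visited so far: [2, 21, 3, 23, 11, 32, 5, 17, 31]
  queue [47] -> pop 47, enqueue [none], visited so far: [2, 21, 3, 23, 11, 32, 5, 17, 31, 47]
Result: [2, 21, 3, 23, 11, 32, 5, 17, 31, 47]


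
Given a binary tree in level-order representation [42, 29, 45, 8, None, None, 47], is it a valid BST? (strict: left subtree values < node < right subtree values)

Level-order array: [42, 29, 45, 8, None, None, 47]
Validate using subtree bounds (lo, hi): at each node, require lo < value < hi,
then recurse left with hi=value and right with lo=value.
Preorder trace (stopping at first violation):
  at node 42 with bounds (-inf, +inf): OK
  at node 29 with bounds (-inf, 42): OK
  at node 8 with bounds (-inf, 29): OK
  at node 45 with bounds (42, +inf): OK
  at node 47 with bounds (45, +inf): OK
No violation found at any node.
Result: Valid BST


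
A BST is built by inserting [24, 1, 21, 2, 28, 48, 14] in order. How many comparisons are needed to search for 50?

Search path for 50: 24 -> 28 -> 48
Found: False
Comparisons: 3


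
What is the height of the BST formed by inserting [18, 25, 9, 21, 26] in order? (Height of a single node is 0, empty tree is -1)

Insertion order: [18, 25, 9, 21, 26]
Tree (level-order array): [18, 9, 25, None, None, 21, 26]
Compute height bottom-up (empty subtree = -1):
  height(9) = 1 + max(-1, -1) = 0
  height(21) = 1 + max(-1, -1) = 0
  height(26) = 1 + max(-1, -1) = 0
  height(25) = 1 + max(0, 0) = 1
  height(18) = 1 + max(0, 1) = 2
Height = 2


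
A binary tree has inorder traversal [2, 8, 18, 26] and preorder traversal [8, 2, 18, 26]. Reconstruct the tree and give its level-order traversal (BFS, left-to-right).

Inorder:  [2, 8, 18, 26]
Preorder: [8, 2, 18, 26]
Algorithm: preorder visits root first, so consume preorder in order;
for each root, split the current inorder slice at that value into
left-subtree inorder and right-subtree inorder, then recurse.
Recursive splits:
  root=8; inorder splits into left=[2], right=[18, 26]
  root=2; inorder splits into left=[], right=[]
  root=18; inorder splits into left=[], right=[26]
  root=26; inorder splits into left=[], right=[]
Reconstructed level-order: [8, 2, 18, 26]


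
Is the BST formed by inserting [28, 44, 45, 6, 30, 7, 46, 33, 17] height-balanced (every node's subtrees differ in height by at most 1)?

Tree (level-order array): [28, 6, 44, None, 7, 30, 45, None, 17, None, 33, None, 46]
Definition: a tree is height-balanced if, at every node, |h(left) - h(right)| <= 1 (empty subtree has height -1).
Bottom-up per-node check:
  node 17: h_left=-1, h_right=-1, diff=0 [OK], height=0
  node 7: h_left=-1, h_right=0, diff=1 [OK], height=1
  node 6: h_left=-1, h_right=1, diff=2 [FAIL (|-1-1|=2 > 1)], height=2
  node 33: h_left=-1, h_right=-1, diff=0 [OK], height=0
  node 30: h_left=-1, h_right=0, diff=1 [OK], height=1
  node 46: h_left=-1, h_right=-1, diff=0 [OK], height=0
  node 45: h_left=-1, h_right=0, diff=1 [OK], height=1
  node 44: h_left=1, h_right=1, diff=0 [OK], height=2
  node 28: h_left=2, h_right=2, diff=0 [OK], height=3
Node 6 violates the condition: |-1 - 1| = 2 > 1.
Result: Not balanced


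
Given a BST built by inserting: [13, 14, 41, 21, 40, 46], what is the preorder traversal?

Tree insertion order: [13, 14, 41, 21, 40, 46]
Tree (level-order array): [13, None, 14, None, 41, 21, 46, None, 40]
Preorder traversal: [13, 14, 41, 21, 40, 46]


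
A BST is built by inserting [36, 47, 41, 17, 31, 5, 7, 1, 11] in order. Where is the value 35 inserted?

Starting tree (level order): [36, 17, 47, 5, 31, 41, None, 1, 7, None, None, None, None, None, None, None, 11]
Insertion path: 36 -> 17 -> 31
Result: insert 35 as right child of 31
Final tree (level order): [36, 17, 47, 5, 31, 41, None, 1, 7, None, 35, None, None, None, None, None, 11]


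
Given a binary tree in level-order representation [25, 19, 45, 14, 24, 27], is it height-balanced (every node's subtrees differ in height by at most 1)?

Tree (level-order array): [25, 19, 45, 14, 24, 27]
Definition: a tree is height-balanced if, at every node, |h(left) - h(right)| <= 1 (empty subtree has height -1).
Bottom-up per-node check:
  node 14: h_left=-1, h_right=-1, diff=0 [OK], height=0
  node 24: h_left=-1, h_right=-1, diff=0 [OK], height=0
  node 19: h_left=0, h_right=0, diff=0 [OK], height=1
  node 27: h_left=-1, h_right=-1, diff=0 [OK], height=0
  node 45: h_left=0, h_right=-1, diff=1 [OK], height=1
  node 25: h_left=1, h_right=1, diff=0 [OK], height=2
All nodes satisfy the balance condition.
Result: Balanced


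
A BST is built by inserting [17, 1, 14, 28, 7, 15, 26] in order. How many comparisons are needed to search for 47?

Search path for 47: 17 -> 28
Found: False
Comparisons: 2


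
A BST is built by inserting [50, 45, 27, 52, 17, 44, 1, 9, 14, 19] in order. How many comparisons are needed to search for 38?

Search path for 38: 50 -> 45 -> 27 -> 44
Found: False
Comparisons: 4


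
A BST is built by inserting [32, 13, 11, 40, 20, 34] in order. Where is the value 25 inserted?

Starting tree (level order): [32, 13, 40, 11, 20, 34]
Insertion path: 32 -> 13 -> 20
Result: insert 25 as right child of 20
Final tree (level order): [32, 13, 40, 11, 20, 34, None, None, None, None, 25]


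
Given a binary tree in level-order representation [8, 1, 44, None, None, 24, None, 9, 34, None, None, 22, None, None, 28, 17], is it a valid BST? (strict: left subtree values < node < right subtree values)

Level-order array: [8, 1, 44, None, None, 24, None, 9, 34, None, None, 22, None, None, 28, 17]
Validate using subtree bounds (lo, hi): at each node, require lo < value < hi,
then recurse left with hi=value and right with lo=value.
Preorder trace (stopping at first violation):
  at node 8 with bounds (-inf, +inf): OK
  at node 1 with bounds (-inf, 8): OK
  at node 44 with bounds (8, +inf): OK
  at node 24 with bounds (8, 44): OK
  at node 9 with bounds (8, 24): OK
  at node 34 with bounds (24, 44): OK
  at node 22 with bounds (24, 34): VIOLATION
Node 22 violates its bound: not (24 < 22 < 34).
Result: Not a valid BST


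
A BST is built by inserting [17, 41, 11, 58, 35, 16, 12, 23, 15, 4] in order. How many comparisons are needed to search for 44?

Search path for 44: 17 -> 41 -> 58
Found: False
Comparisons: 3


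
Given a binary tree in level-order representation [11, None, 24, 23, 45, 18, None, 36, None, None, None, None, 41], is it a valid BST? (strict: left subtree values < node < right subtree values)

Level-order array: [11, None, 24, 23, 45, 18, None, 36, None, None, None, None, 41]
Validate using subtree bounds (lo, hi): at each node, require lo < value < hi,
then recurse left with hi=value and right with lo=value.
Preorder trace (stopping at first violation):
  at node 11 with bounds (-inf, +inf): OK
  at node 24 with bounds (11, +inf): OK
  at node 23 with bounds (11, 24): OK
  at node 18 with bounds (11, 23): OK
  at node 45 with bounds (24, +inf): OK
  at node 36 with bounds (24, 45): OK
  at node 41 with bounds (36, 45): OK
No violation found at any node.
Result: Valid BST


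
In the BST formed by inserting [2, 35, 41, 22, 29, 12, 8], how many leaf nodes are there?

Tree built from: [2, 35, 41, 22, 29, 12, 8]
Tree (level-order array): [2, None, 35, 22, 41, 12, 29, None, None, 8]
Rule: A leaf has 0 children.
Per-node child counts:
  node 2: 1 child(ren)
  node 35: 2 child(ren)
  node 22: 2 child(ren)
  node 12: 1 child(ren)
  node 8: 0 child(ren)
  node 29: 0 child(ren)
  node 41: 0 child(ren)
Matching nodes: [8, 29, 41]
Count of leaf nodes: 3


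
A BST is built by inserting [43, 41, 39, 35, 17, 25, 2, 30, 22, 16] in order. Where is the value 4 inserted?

Starting tree (level order): [43, 41, None, 39, None, 35, None, 17, None, 2, 25, None, 16, 22, 30]
Insertion path: 43 -> 41 -> 39 -> 35 -> 17 -> 2 -> 16
Result: insert 4 as left child of 16
Final tree (level order): [43, 41, None, 39, None, 35, None, 17, None, 2, 25, None, 16, 22, 30, 4]


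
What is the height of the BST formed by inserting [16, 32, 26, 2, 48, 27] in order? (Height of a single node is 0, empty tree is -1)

Insertion order: [16, 32, 26, 2, 48, 27]
Tree (level-order array): [16, 2, 32, None, None, 26, 48, None, 27]
Compute height bottom-up (empty subtree = -1):
  height(2) = 1 + max(-1, -1) = 0
  height(27) = 1 + max(-1, -1) = 0
  height(26) = 1 + max(-1, 0) = 1
  height(48) = 1 + max(-1, -1) = 0
  height(32) = 1 + max(1, 0) = 2
  height(16) = 1 + max(0, 2) = 3
Height = 3


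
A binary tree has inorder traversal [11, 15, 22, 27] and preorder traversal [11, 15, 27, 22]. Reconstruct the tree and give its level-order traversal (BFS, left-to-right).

Inorder:  [11, 15, 22, 27]
Preorder: [11, 15, 27, 22]
Algorithm: preorder visits root first, so consume preorder in order;
for each root, split the current inorder slice at that value into
left-subtree inorder and right-subtree inorder, then recurse.
Recursive splits:
  root=11; inorder splits into left=[], right=[15, 22, 27]
  root=15; inorder splits into left=[], right=[22, 27]
  root=27; inorder splits into left=[22], right=[]
  root=22; inorder splits into left=[], right=[]
Reconstructed level-order: [11, 15, 27, 22]


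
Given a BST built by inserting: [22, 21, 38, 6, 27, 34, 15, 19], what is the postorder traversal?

Tree insertion order: [22, 21, 38, 6, 27, 34, 15, 19]
Tree (level-order array): [22, 21, 38, 6, None, 27, None, None, 15, None, 34, None, 19]
Postorder traversal: [19, 15, 6, 21, 34, 27, 38, 22]


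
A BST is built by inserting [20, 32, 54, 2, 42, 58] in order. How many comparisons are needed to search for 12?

Search path for 12: 20 -> 2
Found: False
Comparisons: 2


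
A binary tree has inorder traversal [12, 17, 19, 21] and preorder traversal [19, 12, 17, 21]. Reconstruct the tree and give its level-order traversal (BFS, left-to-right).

Inorder:  [12, 17, 19, 21]
Preorder: [19, 12, 17, 21]
Algorithm: preorder visits root first, so consume preorder in order;
for each root, split the current inorder slice at that value into
left-subtree inorder and right-subtree inorder, then recurse.
Recursive splits:
  root=19; inorder splits into left=[12, 17], right=[21]
  root=12; inorder splits into left=[], right=[17]
  root=17; inorder splits into left=[], right=[]
  root=21; inorder splits into left=[], right=[]
Reconstructed level-order: [19, 12, 21, 17]


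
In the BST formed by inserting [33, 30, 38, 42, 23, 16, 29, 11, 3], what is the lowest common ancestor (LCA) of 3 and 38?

Tree insertion order: [33, 30, 38, 42, 23, 16, 29, 11, 3]
Tree (level-order array): [33, 30, 38, 23, None, None, 42, 16, 29, None, None, 11, None, None, None, 3]
In a BST, the LCA of p=3, q=38 is the first node v on the
root-to-leaf path with p <= v <= q (go left if both < v, right if both > v).
Walk from root:
  at 33: 3 <= 33 <= 38, this is the LCA
LCA = 33


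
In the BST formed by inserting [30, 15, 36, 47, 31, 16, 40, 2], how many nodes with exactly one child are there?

Tree built from: [30, 15, 36, 47, 31, 16, 40, 2]
Tree (level-order array): [30, 15, 36, 2, 16, 31, 47, None, None, None, None, None, None, 40]
Rule: These are nodes with exactly 1 non-null child.
Per-node child counts:
  node 30: 2 child(ren)
  node 15: 2 child(ren)
  node 2: 0 child(ren)
  node 16: 0 child(ren)
  node 36: 2 child(ren)
  node 31: 0 child(ren)
  node 47: 1 child(ren)
  node 40: 0 child(ren)
Matching nodes: [47]
Count of nodes with exactly one child: 1


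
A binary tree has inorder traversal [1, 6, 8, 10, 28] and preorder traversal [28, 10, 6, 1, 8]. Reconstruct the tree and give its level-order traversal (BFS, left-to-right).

Inorder:  [1, 6, 8, 10, 28]
Preorder: [28, 10, 6, 1, 8]
Algorithm: preorder visits root first, so consume preorder in order;
for each root, split the current inorder slice at that value into
left-subtree inorder and right-subtree inorder, then recurse.
Recursive splits:
  root=28; inorder splits into left=[1, 6, 8, 10], right=[]
  root=10; inorder splits into left=[1, 6, 8], right=[]
  root=6; inorder splits into left=[1], right=[8]
  root=1; inorder splits into left=[], right=[]
  root=8; inorder splits into left=[], right=[]
Reconstructed level-order: [28, 10, 6, 1, 8]


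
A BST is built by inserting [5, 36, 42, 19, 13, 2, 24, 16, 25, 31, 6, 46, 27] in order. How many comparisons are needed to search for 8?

Search path for 8: 5 -> 36 -> 19 -> 13 -> 6
Found: False
Comparisons: 5


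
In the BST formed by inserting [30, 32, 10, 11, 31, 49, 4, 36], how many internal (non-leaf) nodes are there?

Tree built from: [30, 32, 10, 11, 31, 49, 4, 36]
Tree (level-order array): [30, 10, 32, 4, 11, 31, 49, None, None, None, None, None, None, 36]
Rule: An internal node has at least one child.
Per-node child counts:
  node 30: 2 child(ren)
  node 10: 2 child(ren)
  node 4: 0 child(ren)
  node 11: 0 child(ren)
  node 32: 2 child(ren)
  node 31: 0 child(ren)
  node 49: 1 child(ren)
  node 36: 0 child(ren)
Matching nodes: [30, 10, 32, 49]
Count of internal (non-leaf) nodes: 4


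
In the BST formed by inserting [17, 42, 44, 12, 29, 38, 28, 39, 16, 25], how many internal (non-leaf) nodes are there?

Tree built from: [17, 42, 44, 12, 29, 38, 28, 39, 16, 25]
Tree (level-order array): [17, 12, 42, None, 16, 29, 44, None, None, 28, 38, None, None, 25, None, None, 39]
Rule: An internal node has at least one child.
Per-node child counts:
  node 17: 2 child(ren)
  node 12: 1 child(ren)
  node 16: 0 child(ren)
  node 42: 2 child(ren)
  node 29: 2 child(ren)
  node 28: 1 child(ren)
  node 25: 0 child(ren)
  node 38: 1 child(ren)
  node 39: 0 child(ren)
  node 44: 0 child(ren)
Matching nodes: [17, 12, 42, 29, 28, 38]
Count of internal (non-leaf) nodes: 6


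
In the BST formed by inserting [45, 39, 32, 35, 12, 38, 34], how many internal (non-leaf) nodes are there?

Tree built from: [45, 39, 32, 35, 12, 38, 34]
Tree (level-order array): [45, 39, None, 32, None, 12, 35, None, None, 34, 38]
Rule: An internal node has at least one child.
Per-node child counts:
  node 45: 1 child(ren)
  node 39: 1 child(ren)
  node 32: 2 child(ren)
  node 12: 0 child(ren)
  node 35: 2 child(ren)
  node 34: 0 child(ren)
  node 38: 0 child(ren)
Matching nodes: [45, 39, 32, 35]
Count of internal (non-leaf) nodes: 4


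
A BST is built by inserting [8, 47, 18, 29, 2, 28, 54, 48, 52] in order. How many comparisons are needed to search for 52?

Search path for 52: 8 -> 47 -> 54 -> 48 -> 52
Found: True
Comparisons: 5


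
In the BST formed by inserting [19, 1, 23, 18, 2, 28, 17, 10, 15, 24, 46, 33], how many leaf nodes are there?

Tree built from: [19, 1, 23, 18, 2, 28, 17, 10, 15, 24, 46, 33]
Tree (level-order array): [19, 1, 23, None, 18, None, 28, 2, None, 24, 46, None, 17, None, None, 33, None, 10, None, None, None, None, 15]
Rule: A leaf has 0 children.
Per-node child counts:
  node 19: 2 child(ren)
  node 1: 1 child(ren)
  node 18: 1 child(ren)
  node 2: 1 child(ren)
  node 17: 1 child(ren)
  node 10: 1 child(ren)
  node 15: 0 child(ren)
  node 23: 1 child(ren)
  node 28: 2 child(ren)
  node 24: 0 child(ren)
  node 46: 1 child(ren)
  node 33: 0 child(ren)
Matching nodes: [15, 24, 33]
Count of leaf nodes: 3


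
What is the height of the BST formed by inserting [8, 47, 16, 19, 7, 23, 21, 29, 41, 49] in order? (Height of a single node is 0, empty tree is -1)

Insertion order: [8, 47, 16, 19, 7, 23, 21, 29, 41, 49]
Tree (level-order array): [8, 7, 47, None, None, 16, 49, None, 19, None, None, None, 23, 21, 29, None, None, None, 41]
Compute height bottom-up (empty subtree = -1):
  height(7) = 1 + max(-1, -1) = 0
  height(21) = 1 + max(-1, -1) = 0
  height(41) = 1 + max(-1, -1) = 0
  height(29) = 1 + max(-1, 0) = 1
  height(23) = 1 + max(0, 1) = 2
  height(19) = 1 + max(-1, 2) = 3
  height(16) = 1 + max(-1, 3) = 4
  height(49) = 1 + max(-1, -1) = 0
  height(47) = 1 + max(4, 0) = 5
  height(8) = 1 + max(0, 5) = 6
Height = 6


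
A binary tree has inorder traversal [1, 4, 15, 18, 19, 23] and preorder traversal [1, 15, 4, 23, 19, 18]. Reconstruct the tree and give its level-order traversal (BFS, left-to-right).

Inorder:  [1, 4, 15, 18, 19, 23]
Preorder: [1, 15, 4, 23, 19, 18]
Algorithm: preorder visits root first, so consume preorder in order;
for each root, split the current inorder slice at that value into
left-subtree inorder and right-subtree inorder, then recurse.
Recursive splits:
  root=1; inorder splits into left=[], right=[4, 15, 18, 19, 23]
  root=15; inorder splits into left=[4], right=[18, 19, 23]
  root=4; inorder splits into left=[], right=[]
  root=23; inorder splits into left=[18, 19], right=[]
  root=19; inorder splits into left=[18], right=[]
  root=18; inorder splits into left=[], right=[]
Reconstructed level-order: [1, 15, 4, 23, 19, 18]
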